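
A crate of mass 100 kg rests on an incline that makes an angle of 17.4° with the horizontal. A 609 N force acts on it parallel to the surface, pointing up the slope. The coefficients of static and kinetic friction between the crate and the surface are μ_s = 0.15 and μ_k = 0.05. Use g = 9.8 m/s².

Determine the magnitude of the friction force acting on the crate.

The normal reaction is N = m g cos θ = 935.2 N.
For equilibrium along the incline the friction force must supply f = m g sin θ − P = 293.1 − 609 = -315.9 N (positive meaning up-slope).
The static-friction ceiling is μ_s N = 0.15 × 935.2 = 140.3 N.
Since |-315.9| > 140.3 N, static friction cannot hold it; the crate slides up the incline and kinetic friction applies: f = μ_k N = 0.05 × 935.2 = 46.8 N.

f ≈ 46.8 N (down the incline)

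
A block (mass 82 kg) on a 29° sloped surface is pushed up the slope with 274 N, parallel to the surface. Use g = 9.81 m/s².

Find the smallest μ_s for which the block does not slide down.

N = m g cos θ = 703.6 N.
Friction must make up the shortfall along the incline: f = m g sin θ − P = 390 − 274 = 116 N.
At the threshold f = μ_s N, so μ_s,min = 116/703.6 = 0.165.

μ_s,min ≈ 0.165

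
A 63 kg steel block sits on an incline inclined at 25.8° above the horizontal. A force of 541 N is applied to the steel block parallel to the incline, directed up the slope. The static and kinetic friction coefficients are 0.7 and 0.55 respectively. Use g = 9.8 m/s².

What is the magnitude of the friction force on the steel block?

The normal reaction is N = m g cos θ = 555.9 N.
The friction needed for equilibrium is m g sin θ − P = 268.7 − 541 = -272.3 N, measured positive up-slope.
Maximum static friction available: μ_s N = 0.7 × 555.9 = 389.1 N.
Since |-272.3| ≤ 389.1 N, the steel block remains in static equilibrium and friction takes exactly the required value.

f ≈ 272 N (down the incline)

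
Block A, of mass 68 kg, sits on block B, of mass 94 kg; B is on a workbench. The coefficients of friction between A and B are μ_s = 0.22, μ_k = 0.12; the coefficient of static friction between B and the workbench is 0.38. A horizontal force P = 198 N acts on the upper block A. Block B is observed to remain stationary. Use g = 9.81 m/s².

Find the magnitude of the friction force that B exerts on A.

The normal force B exerts on A is simply A's weight, N₁ = 667.1 N.
Maximum static friction on A from B: μ_s N₁ = 0.22×667.1 = 146.8 N.
Since P = 198 N > 146.8 N, A slides on B; the A–B friction is kinetic: f₁ = μ_k N₁ = 0.12×667.1 = 80 N.
By Newton's third law B feels 80 N forward from A. With B stationary, the floor's static friction on B balances it: f₂ = 80 N (well within μ_s(m_A+m_B)g = 603.9 N).

f ≈ 80 N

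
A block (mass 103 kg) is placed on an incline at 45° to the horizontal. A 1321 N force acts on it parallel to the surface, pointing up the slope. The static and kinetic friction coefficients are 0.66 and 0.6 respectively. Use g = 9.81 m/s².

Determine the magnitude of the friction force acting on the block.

Perpendicular to the surface, N = m g cos θ = 103·9.81·cos 45° = 714.5 N.
Parallel to the incline, ΣF = 0 gives f = m g sin θ − P = 714.5 − 1321 = -606.5 N (up-slope positive).
The static-friction ceiling is μ_s N = 0.66 × 714.5 = 471.6 N.
Since |-606.5| > 471.6 N, static friction cannot hold it; the block slides up the incline and kinetic friction applies: f = μ_k N = 0.6 × 714.5 = 429 N.

f ≈ 429 N (down the incline)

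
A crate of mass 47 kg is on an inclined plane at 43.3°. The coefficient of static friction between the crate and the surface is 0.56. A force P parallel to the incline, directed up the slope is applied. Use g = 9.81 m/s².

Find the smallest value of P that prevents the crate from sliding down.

The crate tends to slide down (tan θ > μ_s), so at the point of impending slip friction acts up-slope at its limit: f = μ_s N.
P is parallel to the surface, so N = m g cos θ = 336 N.
Along the incline: P + μ_s N = m g sin θ, so P = 316 − 0.56×336 = 128 N.

P_min ≈ 128 N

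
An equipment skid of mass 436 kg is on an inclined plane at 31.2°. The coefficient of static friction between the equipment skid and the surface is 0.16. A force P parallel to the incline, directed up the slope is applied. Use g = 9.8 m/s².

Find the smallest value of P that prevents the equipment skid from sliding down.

The equipment skid tends to slide down (tan θ > μ_s), so at the point of impending slip friction acts up-slope at its limit: f = μ_s N.
P is parallel to the surface, so N = m g cos θ = 3650 N.
Along the incline: P + μ_s N = m g sin θ, so P = 2210 − 0.16×3650 = 1630 N.

P_min ≈ 1630 N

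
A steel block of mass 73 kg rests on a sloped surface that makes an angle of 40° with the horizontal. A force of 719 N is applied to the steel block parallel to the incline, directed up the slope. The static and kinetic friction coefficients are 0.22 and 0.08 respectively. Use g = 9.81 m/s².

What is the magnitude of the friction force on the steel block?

The normal reaction is N = m g cos θ = 548.6 N.
Parallel to the incline, ΣF = 0 gives f = m g sin θ − P = 460.3 − 719 = -258.7 N (up-slope positive).
Static friction can supply at most μ_s N = 120.7 N.
|-258.7| exceeds 120.7 N, so the steel block slips up-slope; friction is kinetic, f = μ_k N = 0.08×548.6 = 43.9 N.

f ≈ 43.9 N (down the incline)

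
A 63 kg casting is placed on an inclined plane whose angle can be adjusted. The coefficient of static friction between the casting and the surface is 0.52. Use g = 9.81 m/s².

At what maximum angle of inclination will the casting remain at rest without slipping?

θ_max ≈ 27.5°

At the slip threshold, m g sin θ = μ_s · m g cos θ, so tan θ = μ_s.
θ_max = arctan(0.52) = 27.5°.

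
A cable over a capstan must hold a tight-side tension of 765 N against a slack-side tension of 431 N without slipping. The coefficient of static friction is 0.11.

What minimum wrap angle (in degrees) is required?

β_min ≈ 299°

T₂/T₁ = e^{μβ} → β = ln(T₂/T₁)/μ.
β = ln(765/431)/0.11 = 0.5738/0.11 = 5.216 rad.
In degrees: β = 5.216 × 180/π = 299°.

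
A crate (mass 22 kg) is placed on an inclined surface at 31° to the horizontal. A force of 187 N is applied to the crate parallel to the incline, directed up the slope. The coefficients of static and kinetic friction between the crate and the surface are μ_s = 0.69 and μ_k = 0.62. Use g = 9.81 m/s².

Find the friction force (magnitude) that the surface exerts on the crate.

Perpendicular to the surface, N = m g cos θ = 22·9.81·cos 31° = 185 N.
The friction needed for equilibrium is m g sin θ − P = 111.2 − 187 = -75.84 N, measured positive up-slope.
Static friction can supply at most μ_s N = 127.6 N.
Since |-75.84| ≤ 127.6 N, static friction is sufficient; f equals the required value, not μ_s N.

f ≈ 75.8 N (down the incline)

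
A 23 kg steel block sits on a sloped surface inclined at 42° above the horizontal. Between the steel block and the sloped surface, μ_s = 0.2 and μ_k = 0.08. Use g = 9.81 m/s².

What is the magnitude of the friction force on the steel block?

Normal force: N = m g cos θ = 23 × 9.81 × cos 42° = 167.7 N.
Along the slope the weight component is m g sin θ = 151 N; friction must supply exactly this, acting up-slope.
Maximum static friction available: μ_s N = 0.2 × 167.7 = 33.54 N.
|151| exceeds 33.54 N, so the steel block slips down-slope; friction is kinetic, f = μ_k N = 0.08×167.7 = 13.4 N.

f ≈ 13.4 N (up the incline)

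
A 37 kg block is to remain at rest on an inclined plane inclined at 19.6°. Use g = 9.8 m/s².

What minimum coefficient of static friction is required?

At the slip threshold m g sin θ = μ_s m g cos θ, so μ_s,min = tan θ.
μ_s,min = tan 19.6° = 0.356.

μ_s,min ≈ 0.356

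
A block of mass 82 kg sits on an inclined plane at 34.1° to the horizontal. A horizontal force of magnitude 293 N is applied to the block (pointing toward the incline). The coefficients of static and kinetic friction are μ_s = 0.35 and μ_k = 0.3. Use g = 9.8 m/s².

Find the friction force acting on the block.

The horizontal push has a component P sin θ into the surface, so N = m g cos θ + P sin θ = 665.4 + 164.3 = 829.7 N.
Parallel to the incline: P cos θ − m g sin θ = 242.6 − 450.5 = -207.9 N; the friction needed to balance this is 207.9 N acting up the slope.
The limit of static friction is μ_s N = 290.4 N.
|f_req| = 207.9 ≤ 290.4 N → the block is in equilibrium; friction equals the required value.

f ≈ 208 N (up the incline)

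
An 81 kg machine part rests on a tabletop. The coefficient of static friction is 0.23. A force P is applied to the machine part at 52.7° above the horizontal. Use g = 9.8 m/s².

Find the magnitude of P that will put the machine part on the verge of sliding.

N = m g − P sin α (the pull lifts the machine part).
At impending slip, P cos α = μ_s N = μ_s (m g − P sin α).
Solving: P (cos α + μ_s sin α) = μ_s m g → P = 0.23×794/(cos 52.7° + 0.23 sin 52.7°) = 183/0.7889 = 231 N.

P ≈ 231 N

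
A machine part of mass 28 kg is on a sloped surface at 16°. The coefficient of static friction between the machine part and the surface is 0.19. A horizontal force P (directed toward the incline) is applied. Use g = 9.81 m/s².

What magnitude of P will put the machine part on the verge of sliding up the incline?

At impending motion up the slope, friction acts down-slope at its limit: f = μ_s N.
Perpendicular to the incline: N = m g cos θ + P sin θ.
Along the incline: P cos θ = m g sin θ + μ_s N = m g sin θ + μ_s (m g cos θ + P sin θ).
Solving, P (cos θ − μ_s sin θ) = m g (sin θ + μ_s cos θ), so P = 28×9.81×(sin 16° + 0.19 cos 16°)/(cos 16° − 0.19 sin 16°) = 275×0.4583/0.9089 = 138 N.

P ≈ 138 N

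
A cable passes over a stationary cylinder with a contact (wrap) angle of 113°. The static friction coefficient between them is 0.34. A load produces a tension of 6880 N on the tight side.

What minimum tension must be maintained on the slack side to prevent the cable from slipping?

T_min ≈ 3520 N

Capstan equation at impending slip: T_tight/T_slack = e^{μβ}.
β = 113° = 1.972 rad; e^{μβ} = e^{0.34×1.972} = 1.955.
T_slack = T_tight / e^{μβ} = 6880 / 1.955 = 3520 N.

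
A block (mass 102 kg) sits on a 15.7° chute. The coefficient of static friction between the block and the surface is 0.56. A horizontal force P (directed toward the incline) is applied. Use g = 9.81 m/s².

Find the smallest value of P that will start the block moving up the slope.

At impending motion up the slope, friction acts down-slope at its limit: f = μ_s N.
Perpendicular to the incline: N = m g cos θ + P sin θ.
Along the incline: P cos θ = m g sin θ + μ_s N = m g sin θ + μ_s (m g cos θ + P sin θ).
Solving, P (cos θ − μ_s sin θ) = m g (sin θ + μ_s cos θ), so P = 102×9.81×(sin 15.7° + 0.56 cos 15.7°)/(cos 15.7° − 0.56 sin 15.7°) = 1000×0.8097/0.8112 = 999 N.

P ≈ 999 N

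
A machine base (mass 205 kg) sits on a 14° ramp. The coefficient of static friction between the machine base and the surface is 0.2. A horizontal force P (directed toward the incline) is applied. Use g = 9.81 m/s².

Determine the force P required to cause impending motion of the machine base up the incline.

At impending motion up the slope, friction acts down-slope at its limit: f = μ_s N.
Perpendicular to the incline: N = m g cos θ + P sin θ.
Along the incline: P cos θ = m g sin θ + μ_s N = m g sin θ + μ_s (m g cos θ + P sin θ).
Solving, P (cos θ − μ_s sin θ) = m g (sin θ + μ_s cos θ), so P = 205×9.81×(sin 14° + 0.2 cos 14°)/(cos 14° − 0.2 sin 14°) = 2010×0.436/0.9219 = 951 N.

P ≈ 951 N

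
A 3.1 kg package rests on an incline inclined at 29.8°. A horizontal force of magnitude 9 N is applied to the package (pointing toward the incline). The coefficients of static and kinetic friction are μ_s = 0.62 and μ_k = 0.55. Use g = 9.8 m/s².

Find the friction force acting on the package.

The horizontal push has a component P sin θ into the surface, so N = m g cos θ + P sin θ = 26.36 + 4.473 = 30.84 N.
Parallel to the incline: P cos θ − m g sin θ = 7.81 − 15.1 = -7.288 N; the friction needed to balance this is 7.288 N acting up the slope.
Maximum static friction: μ_s N = 0.62 × 30.84 = 19.12 N.
Since 7.288 N is within the 19.12 N limit, the package stays put and friction is exactly 7.29 N.

f ≈ 7.29 N (up the incline)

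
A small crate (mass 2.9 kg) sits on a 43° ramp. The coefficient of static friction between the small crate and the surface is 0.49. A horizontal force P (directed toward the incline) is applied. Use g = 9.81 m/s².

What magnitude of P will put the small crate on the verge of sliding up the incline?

At impending motion up the slope, friction acts down-slope at its limit: f = μ_s N.
Perpendicular to the incline: N = m g cos θ + P sin θ.
Along the incline: P cos θ = m g sin θ + μ_s N = m g sin θ + μ_s (m g cos θ + P sin θ).
Solving, P (cos θ − μ_s sin θ) = m g (sin θ + μ_s cos θ), so P = 2.9×9.81×(sin 43° + 0.49 cos 43°)/(cos 43° − 0.49 sin 43°) = 28.4×1.04/0.3972 = 74.5 N.

P ≈ 74.5 N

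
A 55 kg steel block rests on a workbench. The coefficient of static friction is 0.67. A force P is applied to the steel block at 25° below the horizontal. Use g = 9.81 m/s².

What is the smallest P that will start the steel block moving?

P ≈ 580 N

N = m g + P sin α (the push presses the steel block into the workbench).
At impending slip, P cos α = μ_s N = μ_s (m g + P sin α).
Solving: P (cos α − μ_s sin α) = μ_s m g → P = 0.67×540/(cos 25° − 0.67 sin 25°) = 361/0.6232 = 580 N.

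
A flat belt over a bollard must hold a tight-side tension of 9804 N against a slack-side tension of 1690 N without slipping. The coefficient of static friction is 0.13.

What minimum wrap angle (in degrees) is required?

T₂/T₁ = e^{μβ} → β = ln(T₂/T₁)/μ.
β = ln(9804/1690)/0.13 = 1.758/0.13 = 13.52 rad.
In degrees: β = 13.52 × 180/π = 775°.

β_min ≈ 775°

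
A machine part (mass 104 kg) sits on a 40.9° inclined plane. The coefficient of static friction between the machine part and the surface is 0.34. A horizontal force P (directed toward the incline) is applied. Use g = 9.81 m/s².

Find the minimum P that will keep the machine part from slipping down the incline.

The machine part tends to slide down (tan θ > μ_s), so at the point of impending slip friction acts up-slope at its limit: f = μ_s N.
Perpendicular to the incline: N = m g cos θ + P sin θ.
Along the incline: P cos θ + μ_s N = m g sin θ, i.e. P cos θ + μ_s (m g cos θ + P sin θ) = m g sin θ.
Solving, P (cos θ + μ_s sin θ) = m g (sin θ − μ_s cos θ), so P = 1020×0.3978/0.9785 = 415 N.

P_min ≈ 415 N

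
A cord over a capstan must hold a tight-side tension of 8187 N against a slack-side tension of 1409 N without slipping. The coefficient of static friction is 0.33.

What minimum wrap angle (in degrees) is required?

β_min ≈ 306°

T₂/T₁ = e^{μβ} → β = ln(T₂/T₁)/μ.
β = ln(8187/1409)/0.33 = 1.76/0.33 = 5.332 rad.
In degrees: β = 5.332 × 180/π = 306°.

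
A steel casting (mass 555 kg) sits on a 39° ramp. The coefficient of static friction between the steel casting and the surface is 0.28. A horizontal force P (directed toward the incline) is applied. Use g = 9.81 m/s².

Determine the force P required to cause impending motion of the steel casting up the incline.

At impending motion up the slope, friction acts down-slope at its limit: f = μ_s N.
Perpendicular to the incline: N = m g cos θ + P sin θ.
Along the incline: P cos θ = m g sin θ + μ_s N = m g sin θ + μ_s (m g cos θ + P sin θ).
Solving, P (cos θ − μ_s sin θ) = m g (sin θ + μ_s cos θ), so P = 555×9.81×(sin 39° + 0.28 cos 39°)/(cos 39° − 0.28 sin 39°) = 5440×0.8469/0.6009 = 7670 N.

P ≈ 7670 N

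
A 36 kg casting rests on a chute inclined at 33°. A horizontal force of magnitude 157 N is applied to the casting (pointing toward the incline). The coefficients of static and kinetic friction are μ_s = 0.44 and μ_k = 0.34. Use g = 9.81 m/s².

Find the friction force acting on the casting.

The horizontal push has a component P sin θ into the surface, so N = m g cos θ + P sin θ = 296.2 + 85.51 = 381.7 N.
Parallel to the incline: P cos θ − m g sin θ = 131.7 − 192.3 = -60.67 N; the friction needed to balance this is 60.67 N acting up the slope.
The limit of static friction is μ_s N = 167.9 N.
Since 60.67 N is within the 167.9 N limit, the casting stays put and friction is exactly 60.7 N.

f ≈ 60.7 N (up the incline)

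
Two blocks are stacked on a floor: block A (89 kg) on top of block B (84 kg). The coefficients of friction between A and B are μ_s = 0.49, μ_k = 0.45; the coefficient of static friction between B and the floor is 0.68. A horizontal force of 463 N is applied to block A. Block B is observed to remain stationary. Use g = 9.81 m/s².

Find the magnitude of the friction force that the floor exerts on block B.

Normal force at the A–B interface: N₁ = m_A g = 873.1 N.
Maximum static friction on A from B: μ_s N₁ = 0.49×873.1 = 427.8 N.
Since P = 463 N > 427.8 N, A slides on B; the A–B friction is kinetic: f₁ = μ_k N₁ = 0.45×873.1 = 393 N.
B experiences an equal 393 N forward from A (third law). B is in equilibrium, so the floor supplies f₂ = 393 N of static friction (limit μ_s(m_A+m_B)g = 1154 N, not exceeded).

f ≈ 393 N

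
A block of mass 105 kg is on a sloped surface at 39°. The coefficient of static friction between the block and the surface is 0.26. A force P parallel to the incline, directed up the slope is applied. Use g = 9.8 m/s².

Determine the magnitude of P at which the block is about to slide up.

At impending motion up the slope, friction acts down-slope at its limit: f = μ_s N.
P is parallel to the surface, so N = m g cos θ = 800 N.
Along the incline: P = m g sin θ + μ_s N = 648 + 0.26×800 = 855 N.

P ≈ 855 N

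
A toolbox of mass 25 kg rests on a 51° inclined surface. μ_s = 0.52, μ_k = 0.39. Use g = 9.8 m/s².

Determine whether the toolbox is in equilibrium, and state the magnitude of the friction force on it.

f ≈ 60.1 N

N = m g cos θ = 154 N.
Down-slope weight component: m g sin θ = 190 N.
μ_s N = 80.2 N.
190 > 80.2 N, so it slides; kinetic friction f = μ_k N = 0.39×154 = 60.1 N.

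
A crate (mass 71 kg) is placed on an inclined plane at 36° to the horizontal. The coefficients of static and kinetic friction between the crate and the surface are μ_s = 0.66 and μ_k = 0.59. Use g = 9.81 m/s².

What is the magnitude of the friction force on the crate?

The normal reaction is N = m g cos θ = 563.5 N.
Along the slope the weight component is m g sin θ = 409.4 N; friction must supply exactly this, acting up-slope.
Static friction can supply at most μ_s N = 371.9 N.
|409.4| exceeds 371.9 N, so the crate slips down-slope; friction is kinetic, f = μ_k N = 0.59×563.5 = 332 N.

f ≈ 332 N (up the incline)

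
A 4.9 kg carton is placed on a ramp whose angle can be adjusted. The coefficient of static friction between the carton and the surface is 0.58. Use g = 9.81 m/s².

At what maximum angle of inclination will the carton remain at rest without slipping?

At the slip threshold, m g sin θ = μ_s · m g cos θ, so tan θ = μ_s.
θ_max = arctan(0.58) = 30.1°.

θ_max ≈ 30.1°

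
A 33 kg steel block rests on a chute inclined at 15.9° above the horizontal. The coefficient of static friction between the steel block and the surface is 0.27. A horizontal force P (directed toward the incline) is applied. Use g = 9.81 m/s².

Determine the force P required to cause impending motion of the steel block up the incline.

P ≈ 195 N

At impending motion up the slope, friction acts down-slope at its limit: f = μ_s N.
Perpendicular to the incline: N = m g cos θ + P sin θ.
Along the incline: P cos θ = m g sin θ + μ_s N = m g sin θ + μ_s (m g cos θ + P sin θ).
Solving, P (cos θ − μ_s sin θ) = m g (sin θ + μ_s cos θ), so P = 33×9.81×(sin 15.9° + 0.27 cos 15.9°)/(cos 15.9° − 0.27 sin 15.9°) = 324×0.5336/0.8878 = 195 N.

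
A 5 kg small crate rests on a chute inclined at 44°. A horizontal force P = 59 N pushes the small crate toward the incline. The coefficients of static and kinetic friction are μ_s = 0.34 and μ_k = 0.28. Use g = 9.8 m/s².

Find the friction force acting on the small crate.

Resolve perpendicular to the incline: N = m g cos θ + P sin θ = 5×9.8×cos 44° + 59×sin 44° = 76.23 N.
Along the incline, the net driving force (taking up-slope positive) is P cos θ − m g sin θ = 42.44 − 34.04 = 8.403 N, so equilibrium requires friction f = -8.403 N (down-slope).
The limit of static friction is μ_s N = 25.92 N.
Since 8.403 N is within the 25.92 N limit, the small crate stays put and friction is exactly 8.4 N.

f ≈ 8.4 N (down the incline)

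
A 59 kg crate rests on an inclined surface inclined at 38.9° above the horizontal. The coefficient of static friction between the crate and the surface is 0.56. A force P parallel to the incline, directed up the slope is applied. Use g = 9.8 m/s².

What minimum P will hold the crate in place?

The crate tends to slide down (tan θ > μ_s), so at the point of impending slip friction acts up-slope at its limit: f = μ_s N.
P is parallel to the surface, so N = m g cos θ = 450 N.
Along the incline: P + μ_s N = m g sin θ, so P = 363 − 0.56×450 = 111 N.

P_min ≈ 111 N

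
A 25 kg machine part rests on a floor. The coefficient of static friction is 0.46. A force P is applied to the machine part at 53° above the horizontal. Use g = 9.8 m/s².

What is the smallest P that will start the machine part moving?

N = m g − P sin α (the pull lifts the machine part).
At impending slip, P cos α = μ_s N = μ_s (m g − P sin α).
Solving: P (cos α + μ_s sin α) = μ_s m g → P = 0.46×245/(cos 53° + 0.46 sin 53°) = 113/0.9692 = 116 N.

P ≈ 116 N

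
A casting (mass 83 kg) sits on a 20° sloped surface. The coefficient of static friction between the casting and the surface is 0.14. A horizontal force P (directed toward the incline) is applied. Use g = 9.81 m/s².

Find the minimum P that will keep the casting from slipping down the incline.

The casting tends to slide down (tan θ > μ_s), so at the point of impending slip friction acts up-slope at its limit: f = μ_s N.
Perpendicular to the incline: N = m g cos θ + P sin θ.
Along the incline: P cos θ + μ_s N = m g sin θ, i.e. P cos θ + μ_s (m g cos θ + P sin θ) = m g sin θ.
Solving, P (cos θ + μ_s sin θ) = m g (sin θ − μ_s cos θ), so P = 814×0.2105/0.9876 = 174 N.

P_min ≈ 174 N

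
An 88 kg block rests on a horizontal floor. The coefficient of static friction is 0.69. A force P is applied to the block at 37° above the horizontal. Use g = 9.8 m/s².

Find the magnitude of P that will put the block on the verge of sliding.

P ≈ 490 N

N = m g − P sin α (the pull lifts the block).
At impending slip, P cos α = μ_s N = μ_s (m g − P sin α).
Solving: P (cos α + μ_s sin α) = μ_s m g → P = 0.69×862/(cos 37° + 0.69 sin 37°) = 595/1.214 = 490 N.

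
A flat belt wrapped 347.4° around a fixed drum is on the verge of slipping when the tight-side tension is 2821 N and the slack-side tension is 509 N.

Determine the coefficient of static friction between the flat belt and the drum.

T₂/T₁ = e^{μβ} → μ = ln(T₂/T₁)/β.
β = 347.4° = 6.063 rad.
μ = ln(2821/509)/6.063 = ln(5.542)/6.063 = 0.282.

μ ≈ 0.282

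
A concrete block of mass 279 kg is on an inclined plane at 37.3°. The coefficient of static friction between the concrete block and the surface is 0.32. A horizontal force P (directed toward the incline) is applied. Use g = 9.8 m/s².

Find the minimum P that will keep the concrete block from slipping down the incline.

The concrete block tends to slide down (tan θ > μ_s), so at the point of impending slip friction acts up-slope at its limit: f = μ_s N.
Perpendicular to the incline: N = m g cos θ + P sin θ.
Along the incline: P cos θ + μ_s N = m g sin θ, i.e. P cos θ + μ_s (m g cos θ + P sin θ) = m g sin θ.
Solving, P (cos θ + μ_s sin θ) = m g (sin θ − μ_s cos θ), so P = 2730×0.3514/0.9894 = 971 N.

P_min ≈ 971 N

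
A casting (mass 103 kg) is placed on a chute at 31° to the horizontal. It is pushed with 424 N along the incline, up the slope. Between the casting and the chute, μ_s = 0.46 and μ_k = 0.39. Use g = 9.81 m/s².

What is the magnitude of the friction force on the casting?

f ≈ 96.4 N (up the incline)

Perpendicular to the surface, N = m g cos θ = 103·9.81·cos 31° = 866.1 N.
Parallel to the incline, ΣF = 0 gives f = m g sin θ − P = 520.4 − 424 = 96.41 N (up-slope positive).
Static friction can supply at most μ_s N = 398.4 N.
Since |96.41| ≤ 398.4 N, the casting remains in static equilibrium and friction takes exactly the required value.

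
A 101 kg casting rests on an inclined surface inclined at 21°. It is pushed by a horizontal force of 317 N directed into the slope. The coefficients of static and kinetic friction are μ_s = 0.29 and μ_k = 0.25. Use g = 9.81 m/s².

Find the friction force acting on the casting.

Resolve perpendicular to the incline: N = m g cos θ + P sin θ = 101×9.81×cos 21° + 317×sin 21° = 1039 N.
Along the incline, the net driving force (taking up-slope positive) is P cos θ − m g sin θ = 295.9 − 355.1 = -59.13 N, so equilibrium requires friction f = 59.13 N (up-slope).
The limit of static friction is μ_s N = 301.2 N.
Since 59.13 N is within the 301.2 N limit, the casting stays put and friction is exactly 59.1 N.

f ≈ 59.1 N (up the incline)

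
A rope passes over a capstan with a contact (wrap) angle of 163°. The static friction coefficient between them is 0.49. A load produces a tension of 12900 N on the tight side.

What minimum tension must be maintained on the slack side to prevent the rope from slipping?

T_min ≈ 3200 N

Capstan equation at impending slip: T_tight/T_slack = e^{μβ}.
β = 163° = 2.845 rad; e^{μβ} = e^{0.49×2.845} = 4.031.
T_slack = T_tight / e^{μβ} = 12900 / 4.031 = 3200 N.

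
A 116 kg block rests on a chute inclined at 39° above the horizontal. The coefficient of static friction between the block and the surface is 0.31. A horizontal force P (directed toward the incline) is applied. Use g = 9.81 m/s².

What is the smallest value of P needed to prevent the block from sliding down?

The block tends to slide down (tan θ > μ_s), so at the point of impending slip friction acts up-slope at its limit: f = μ_s N.
Perpendicular to the incline: N = m g cos θ + P sin θ.
Along the incline: P cos θ + μ_s N = m g sin θ, i.e. P cos θ + μ_s (m g cos θ + P sin θ) = m g sin θ.
Solving, P (cos θ + μ_s sin θ) = m g (sin θ − μ_s cos θ), so P = 1140×0.3884/0.9722 = 455 N.

P_min ≈ 455 N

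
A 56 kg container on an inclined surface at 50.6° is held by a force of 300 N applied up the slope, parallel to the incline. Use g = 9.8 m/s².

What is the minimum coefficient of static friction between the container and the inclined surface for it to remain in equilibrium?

μ_s,min ≈ 0.356

N = m g cos θ = 348.3 N.
Friction must make up the shortfall along the incline: f = m g sin θ − P = 424.1 − 300 = 124.1 N.
At the threshold f = μ_s N, so μ_s,min = 124.1/348.3 = 0.356.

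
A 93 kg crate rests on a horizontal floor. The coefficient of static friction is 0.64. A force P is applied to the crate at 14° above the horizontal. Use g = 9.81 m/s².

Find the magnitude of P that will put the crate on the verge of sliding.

P ≈ 519 N

N = m g − P sin α (the pull lifts the crate).
At impending slip, P cos α = μ_s N = μ_s (m g − P sin α).
Solving: P (cos α + μ_s sin α) = μ_s m g → P = 0.64×912/(cos 14° + 0.64 sin 14°) = 584/1.125 = 519 N.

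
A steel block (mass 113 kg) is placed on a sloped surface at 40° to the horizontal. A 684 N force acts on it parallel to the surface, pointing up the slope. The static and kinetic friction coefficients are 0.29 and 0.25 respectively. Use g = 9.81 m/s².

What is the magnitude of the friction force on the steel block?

f ≈ 28.5 N (up the incline)

The normal reaction is N = m g cos θ = 849.2 N.
The friction needed for equilibrium is m g sin θ − P = 712.5 − 684 = 28.55 N, measured positive up-slope.
Static friction can supply at most μ_s N = 246.3 N.
Since |28.55| ≤ 246.3 N, the steel block remains in static equilibrium and friction takes exactly the required value.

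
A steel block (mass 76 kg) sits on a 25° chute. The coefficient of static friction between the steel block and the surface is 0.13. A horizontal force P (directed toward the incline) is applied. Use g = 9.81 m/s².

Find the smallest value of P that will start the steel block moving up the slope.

At impending motion up the slope, friction acts down-slope at its limit: f = μ_s N.
Perpendicular to the incline: N = m g cos θ + P sin θ.
Along the incline: P cos θ = m g sin θ + μ_s N = m g sin θ + μ_s (m g cos θ + P sin θ).
Solving, P (cos θ − μ_s sin θ) = m g (sin θ + μ_s cos θ), so P = 76×9.81×(sin 25° + 0.13 cos 25°)/(cos 25° − 0.13 sin 25°) = 746×0.5404/0.8514 = 473 N.

P ≈ 473 N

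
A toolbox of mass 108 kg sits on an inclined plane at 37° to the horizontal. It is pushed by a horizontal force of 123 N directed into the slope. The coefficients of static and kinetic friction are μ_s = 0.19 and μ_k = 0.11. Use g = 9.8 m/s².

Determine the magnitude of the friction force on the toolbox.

Resolve perpendicular to the incline: N = m g cos θ + P sin θ = 108×9.8×cos 37° + 123×sin 37° = 919.3 N.
Parallel to the incline: P cos θ − m g sin θ = 98.23 − 637 = -538.7 N; the friction needed to balance this is 538.7 N acting up the slope.
Maximum static friction: μ_s N = 0.19 × 919.3 = 174.7 N.
The required 538.7 N exceeds the static limit, so the toolbox slides down-slope and f = μ_k N = 0.11×919.3 = 101 N.

f ≈ 101 N (up the incline)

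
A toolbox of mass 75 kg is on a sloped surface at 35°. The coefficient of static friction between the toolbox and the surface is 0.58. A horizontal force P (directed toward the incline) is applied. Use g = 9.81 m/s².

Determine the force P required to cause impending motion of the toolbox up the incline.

At impending motion up the slope, friction acts down-slope at its limit: f = μ_s N.
Perpendicular to the incline: N = m g cos θ + P sin θ.
Along the incline: P cos θ = m g sin θ + μ_s N = m g sin θ + μ_s (m g cos θ + P sin θ).
Solving, P (cos θ − μ_s sin θ) = m g (sin θ + μ_s cos θ), so P = 75×9.81×(sin 35° + 0.58 cos 35°)/(cos 35° − 0.58 sin 35°) = 736×1.049/0.4865 = 1590 N.

P ≈ 1590 N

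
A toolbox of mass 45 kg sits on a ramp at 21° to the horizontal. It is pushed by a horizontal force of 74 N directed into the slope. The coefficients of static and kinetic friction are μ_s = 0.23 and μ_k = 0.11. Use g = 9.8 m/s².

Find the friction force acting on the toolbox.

f ≈ 89 N (up the incline)

The horizontal push has a component P sin θ into the surface, so N = m g cos θ + P sin θ = 411.7 + 26.52 = 438.2 N.
Parallel to the incline: P cos θ − m g sin θ = 69.08 − 158 = -88.96 N; the friction needed to balance this is 88.96 N acting up the slope.
The limit of static friction is μ_s N = 100.8 N.
|f_req| = 88.96 ≤ 100.8 N → the toolbox is in equilibrium; friction equals the required value.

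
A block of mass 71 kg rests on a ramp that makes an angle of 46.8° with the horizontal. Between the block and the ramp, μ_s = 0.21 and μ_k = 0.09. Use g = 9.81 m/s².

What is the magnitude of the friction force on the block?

The normal reaction is N = m g cos θ = 476.8 N.
For equilibrium along the incline, friction must balance the weight component: f = m g sin θ = 507.7 N up the slope.
Maximum static friction available: μ_s N = 0.21 × 476.8 = 100.1 N.
|507.7| exceeds 100.1 N, so the block slips down-slope; friction is kinetic, f = μ_k N = 0.09×476.8 = 42.9 N.

f ≈ 42.9 N (up the incline)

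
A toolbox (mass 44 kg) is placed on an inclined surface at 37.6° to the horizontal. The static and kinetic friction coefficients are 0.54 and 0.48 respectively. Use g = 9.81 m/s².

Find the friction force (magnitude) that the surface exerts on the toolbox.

f ≈ 164 N (up the incline)

Perpendicular to the surface, N = m g cos θ = 44·9.81·cos 37.6° = 342 N.
For equilibrium along the incline, friction must balance the weight component: f = m g sin θ = 263.4 N up the slope.
Static friction can supply at most μ_s N = 184.7 N.
Since |263.4| > 184.7 N, static friction cannot hold it; the toolbox slides down the incline and kinetic friction applies: f = μ_k N = 0.48 × 342 = 164 N.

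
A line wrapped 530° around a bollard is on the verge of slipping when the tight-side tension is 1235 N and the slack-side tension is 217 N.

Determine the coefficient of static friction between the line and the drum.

μ ≈ 0.188

T₂/T₁ = e^{μβ} → μ = ln(T₂/T₁)/β.
β = 530° = 9.25 rad.
μ = ln(1235/217)/9.25 = ln(5.691)/9.25 = 0.188.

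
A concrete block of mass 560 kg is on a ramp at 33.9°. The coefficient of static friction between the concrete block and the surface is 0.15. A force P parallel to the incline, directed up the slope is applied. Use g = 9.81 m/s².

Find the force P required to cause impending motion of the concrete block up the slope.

P ≈ 3750 N

At impending motion up the slope, friction acts down-slope at its limit: f = μ_s N.
P is parallel to the surface, so N = m g cos θ = 4560 N.
Along the incline: P = m g sin θ + μ_s N = 3060 + 0.15×4560 = 3750 N.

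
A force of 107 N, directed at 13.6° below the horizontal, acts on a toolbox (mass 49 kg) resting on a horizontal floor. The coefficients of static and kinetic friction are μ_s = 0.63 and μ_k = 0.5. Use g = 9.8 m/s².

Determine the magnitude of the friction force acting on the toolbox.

f ≈ 104 N

Vertical equilibrium gives N = m g + P sin α = 505.4 N.
The horizontal driving force is P cos α = 104 N, so equilibrium needs friction f = 104 N.
The static-friction limit is μ_s N = 318.4 N.
Since 104 N does not exceed the limit, the toolbox stays at rest and f = 104 N.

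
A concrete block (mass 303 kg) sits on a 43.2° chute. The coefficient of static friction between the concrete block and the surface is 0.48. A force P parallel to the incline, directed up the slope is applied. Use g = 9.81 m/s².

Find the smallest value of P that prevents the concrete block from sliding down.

P_min ≈ 995 N

The concrete block tends to slide down (tan θ > μ_s), so at the point of impending slip friction acts up-slope at its limit: f = μ_s N.
P is parallel to the surface, so N = m g cos θ = 2170 N.
Along the incline: P + μ_s N = m g sin θ, so P = 2030 − 0.48×2170 = 995 N.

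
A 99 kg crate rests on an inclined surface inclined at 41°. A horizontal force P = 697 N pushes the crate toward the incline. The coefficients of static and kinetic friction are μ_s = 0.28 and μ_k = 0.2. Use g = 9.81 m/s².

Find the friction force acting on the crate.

Normal direction: N = m g cos θ + P sin θ = 1190 N.
Parallel to the incline: P cos θ − m g sin θ = 526 − 637.2 = -111.1 N; the friction needed to balance this is 111.1 N acting up the slope.
The limit of static friction is μ_s N = 333.3 N.
Since 111.1 N is within the 333.3 N limit, the crate stays put and friction is exactly 111 N.

f ≈ 111 N (up the incline)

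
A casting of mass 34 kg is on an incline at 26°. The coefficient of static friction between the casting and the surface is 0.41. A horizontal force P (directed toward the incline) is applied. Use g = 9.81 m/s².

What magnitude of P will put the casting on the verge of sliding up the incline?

At impending motion up the slope, friction acts down-slope at its limit: f = μ_s N.
Perpendicular to the incline: N = m g cos θ + P sin θ.
Along the incline: P cos θ = m g sin θ + μ_s N = m g sin θ + μ_s (m g cos θ + P sin θ).
Solving, P (cos θ − μ_s sin θ) = m g (sin θ + μ_s cos θ), so P = 34×9.81×(sin 26° + 0.41 cos 26°)/(cos 26° − 0.41 sin 26°) = 334×0.8069/0.7191 = 374 N.

P ≈ 374 N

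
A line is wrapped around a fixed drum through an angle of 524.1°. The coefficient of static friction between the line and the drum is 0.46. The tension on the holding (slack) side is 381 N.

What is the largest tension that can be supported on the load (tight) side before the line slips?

At impending slip the capstan equation gives T₂/T₁ = e^{μβ} with β in radians.
β = 524.1° × π/180 = 9.147 rad.
e^{μβ} = e^{0.46×9.147} = 67.2.
T₂ = T₁ · e^{μβ} = 381 × 67.2 = 25600 N.

T_max ≈ 25600 N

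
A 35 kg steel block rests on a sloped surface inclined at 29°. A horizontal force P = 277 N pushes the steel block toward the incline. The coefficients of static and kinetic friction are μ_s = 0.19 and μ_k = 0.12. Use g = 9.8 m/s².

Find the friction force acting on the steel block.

f ≈ 76 N (down the incline)

Resolve perpendicular to the incline: N = m g cos θ + P sin θ = 35×9.8×cos 29° + 277×sin 29° = 434.3 N.
Along the incline, the net driving force (taking up-slope positive) is P cos θ − m g sin θ = 242.3 − 166.3 = 75.98 N, so equilibrium requires friction f = -75.98 N (down-slope).
Maximum static friction: μ_s N = 0.19 × 434.3 = 82.51 N.
Since 75.98 N is within the 82.51 N limit, the steel block stays put and friction is exactly 76 N.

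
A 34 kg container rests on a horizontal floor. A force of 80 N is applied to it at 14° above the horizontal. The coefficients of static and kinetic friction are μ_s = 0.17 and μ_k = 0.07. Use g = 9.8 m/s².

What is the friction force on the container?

The vertical component of P reduces the normal force: N = m g − P sin α = 333.2 − 19.35 = 313.8 N.
Horizontally, friction must balance P cos α = 77.62 N.
The static-friction limit is μ_s N = 53.35 N.
77.62 > 53.35 N → the container slides; f = μ_k N = 0.07×313.8 = 22 N.

f ≈ 22 N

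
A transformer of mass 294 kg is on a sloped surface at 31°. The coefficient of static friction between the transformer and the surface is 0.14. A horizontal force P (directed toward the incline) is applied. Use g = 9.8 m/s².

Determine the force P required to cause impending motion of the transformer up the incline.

At impending motion up the slope, friction acts down-slope at its limit: f = μ_s N.
Perpendicular to the incline: N = m g cos θ + P sin θ.
Along the incline: P cos θ = m g sin θ + μ_s N = m g sin θ + μ_s (m g cos θ + P sin θ).
Solving, P (cos θ − μ_s sin θ) = m g (sin θ + μ_s cos θ), so P = 294×9.8×(sin 31° + 0.14 cos 31°)/(cos 31° − 0.14 sin 31°) = 2880×0.635/0.7851 = 2330 N.

P ≈ 2330 N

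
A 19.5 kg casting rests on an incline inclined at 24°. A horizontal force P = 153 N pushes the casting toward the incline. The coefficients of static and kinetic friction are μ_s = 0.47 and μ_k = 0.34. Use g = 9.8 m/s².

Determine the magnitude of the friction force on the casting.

f ≈ 62 N (down the incline)

The horizontal push has a component P sin θ into the surface, so N = m g cos θ + P sin θ = 174.6 + 62.23 = 236.8 N.
Along the incline, the net driving force (taking up-slope positive) is P cos θ − m g sin θ = 139.8 − 77.73 = 62.05 N, so equilibrium requires friction f = -62.05 N (down-slope).
The limit of static friction is μ_s N = 111.3 N.
Since 62.05 N is within the 111.3 N limit, the casting stays put and friction is exactly 62 N.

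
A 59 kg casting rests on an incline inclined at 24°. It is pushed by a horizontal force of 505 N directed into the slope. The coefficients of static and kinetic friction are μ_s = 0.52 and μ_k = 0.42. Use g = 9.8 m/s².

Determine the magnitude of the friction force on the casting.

f ≈ 226 N (down the incline)

Resolve perpendicular to the incline: N = m g cos θ + P sin θ = 59×9.8×cos 24° + 505×sin 24° = 733.6 N.
Along the incline, the net driving force (taking up-slope positive) is P cos θ − m g sin θ = 461.3 − 235.2 = 226.2 N, so equilibrium requires friction f = -226.2 N (down-slope).
Maximum static friction: μ_s N = 0.52 × 733.6 = 381.5 N.
|f_req| = 226.2 ≤ 381.5 N → the casting is in equilibrium; friction equals the required value.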